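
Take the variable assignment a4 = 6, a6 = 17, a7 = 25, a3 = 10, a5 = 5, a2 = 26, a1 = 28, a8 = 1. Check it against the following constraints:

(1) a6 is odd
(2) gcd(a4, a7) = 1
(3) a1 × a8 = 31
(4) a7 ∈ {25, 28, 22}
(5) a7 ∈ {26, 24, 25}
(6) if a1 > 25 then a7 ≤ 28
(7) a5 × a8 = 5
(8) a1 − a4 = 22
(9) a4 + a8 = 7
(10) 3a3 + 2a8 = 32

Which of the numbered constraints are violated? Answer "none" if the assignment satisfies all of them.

No — constraint 3 is not satisfied.

(1) a6 = 17 is odd  OK
(2) gcd(6, 25) = 1  OK
(3) a1 × a8 = 28 × 1 = 28, not 31  FAIL
(4) a7 = 25 is in {25, 28, 22}  OK
(5) a7 = 25 is in {26, 24, 25}  OK
(6) a1 = 28 > 25, so we need a7 ≤ 28; a7 = 25 ≤ 28  OK
(7) a5 × a8 = 5 × 1 = 5  OK
(8) a1 − a4 = 28 − 6 = 22  OK
(9) a4 + a8 = 6 + 1 = 7  OK
(10) 3a3 + 2a8 = 3(10) + 2(1) = 32  OK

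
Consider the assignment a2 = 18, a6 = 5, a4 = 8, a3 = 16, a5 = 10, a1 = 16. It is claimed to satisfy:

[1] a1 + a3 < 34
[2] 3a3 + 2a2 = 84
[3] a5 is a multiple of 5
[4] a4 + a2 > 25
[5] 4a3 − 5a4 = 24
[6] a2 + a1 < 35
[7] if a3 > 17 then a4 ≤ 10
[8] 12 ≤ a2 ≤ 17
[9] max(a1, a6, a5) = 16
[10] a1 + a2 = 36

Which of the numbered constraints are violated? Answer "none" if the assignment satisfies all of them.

Constraints 8 and 10 are violated.

[1] a1 + a3 = 16 + 16 = 32; 32 < 34  ✔
[2] 3a3 + 2a2 = 3(16) + 2(18) = 84  ✔
[3] 10 / 5 = 2, so 5 divides 10  ✔
[4] a4 + a2 = 8 + 18 = 26; 26 > 25  ✔
[5] 4a3 − 5a4 = 4(16) − 5(8) = 24  ✔
[6] a2 + a1 = 18 + 16 = 34; 34 < 35  ✔
[7] a3 = 16, not > 17; antecedent false, conditional vacuously true  ✔
[8] a2 = 18 is outside [12, 17]  ✘
[9] max(16, 5, 10) = 16  ✔
[10] a1 + a2 = 16 + 18 = 34, not 36  ✘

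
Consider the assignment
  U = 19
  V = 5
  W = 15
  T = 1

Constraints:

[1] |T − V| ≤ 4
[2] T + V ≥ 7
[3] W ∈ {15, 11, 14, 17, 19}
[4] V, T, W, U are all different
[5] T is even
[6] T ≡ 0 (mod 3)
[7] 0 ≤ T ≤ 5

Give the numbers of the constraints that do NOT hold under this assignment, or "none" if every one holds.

[1] |1 − 5| = 4; 4 ≤ 4 — OK.
[2] T + V = 1 + 5 = 6; 6 < 7, bound 7 not met — violated.
[3] W = 15 is in {15, 11, 14, 17, 19} — OK.
[4] values 5, 1, 15, 19 are pairwise distinct — OK.
[5] T = 1 is odd — violated.
[6] 1 mod 3 = 1, not 0 — violated.
[7] T = 1 lies in [0, 5] — OK.

Constraints 2, 5, 6 do not hold.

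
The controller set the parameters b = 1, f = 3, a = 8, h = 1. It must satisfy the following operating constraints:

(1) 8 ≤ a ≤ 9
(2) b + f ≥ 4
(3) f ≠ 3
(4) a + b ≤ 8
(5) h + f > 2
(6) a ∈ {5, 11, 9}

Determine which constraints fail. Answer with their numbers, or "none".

Violated: 3, 4, and 6.

(1) a = 8 lies in [8, 9] — satisfied.
(2) b + f = 1 + 3 = 4; 4 ≥ 4 — satisfied.
(3) f = 3, but 3 is required to differ — violated.
(4) a + b = 8 + 1 = 9; 9 > 8, bound 8 not met — violated.
(5) h + f = 1 + 3 = 4; 4 > 2 — satisfied.
(6) a = 8 is not in {5, 11, 9} — violated.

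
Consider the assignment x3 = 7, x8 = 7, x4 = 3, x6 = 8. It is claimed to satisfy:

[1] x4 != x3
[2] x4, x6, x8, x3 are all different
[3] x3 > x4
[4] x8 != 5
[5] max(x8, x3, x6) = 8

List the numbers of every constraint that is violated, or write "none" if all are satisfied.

Violated: 2.

[1] x4 = 3, x3 = 7; distinct — holds.
[2] x8 = x3 = 7, not all different — does not hold.
[3] x3 = 7, x4 = 3; 7 > 3 — holds.
[4] x8 = 7, and 7 ≠ 5 — holds.
[5] max(7, 7, 8) = 8 — holds.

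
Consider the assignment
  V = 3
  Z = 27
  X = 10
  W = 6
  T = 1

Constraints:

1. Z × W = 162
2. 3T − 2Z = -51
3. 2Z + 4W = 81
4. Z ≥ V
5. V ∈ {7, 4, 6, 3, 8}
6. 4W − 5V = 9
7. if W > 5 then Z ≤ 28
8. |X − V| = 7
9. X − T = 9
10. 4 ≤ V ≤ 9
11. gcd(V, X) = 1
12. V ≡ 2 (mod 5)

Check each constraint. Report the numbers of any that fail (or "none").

1. Z × W = 27 × 6 = 162 — OK.
2. 3T − 2Z = 3(1) − 2(27) = -51 — OK.
3. 2Z + 4W = 2(27) + 4(6) = 78, not 81 — violated.
4. Z = 27, V = 3; 27 ≥ 3 — OK.
5. V = 3 is in {7, 4, 6, 3, 8} — OK.
6. 4W − 5V = 4(6) − 5(3) = 9 — OK.
7. W = 6 > 5, so we need Z ≤ 28; Z = 27 ≤ 28 — OK.
8. |10 − 3| = 7 — OK.
9. X − T = 10 − 1 = 9 — OK.
10. V = 3 is outside [4, 9] — violated.
11. gcd(3, 10) = 1 — OK.
12. 3 mod 5 = 3, not 2 — violated.

No — constraints 3, 10, and 12 are not satisfied.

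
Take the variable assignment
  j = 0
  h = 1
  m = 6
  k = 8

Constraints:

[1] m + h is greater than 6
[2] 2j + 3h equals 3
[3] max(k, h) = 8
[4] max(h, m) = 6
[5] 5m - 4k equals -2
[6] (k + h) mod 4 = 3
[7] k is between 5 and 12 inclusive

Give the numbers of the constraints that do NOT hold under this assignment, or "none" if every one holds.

Violated: 6.

[1] m + h = 6 + 1 = 7; 7 > 6 — OK.
[2] 2j + 3h = 2(0) + 3(1) = 3 — OK.
[3] max(8, 1) = 8 — OK.
[4] max(1, 6) = 6 — OK.
[5] 5m - 4k = 5(6) - 4(8) = -2 — OK.
[6] k + h = 9; 9 mod 4 = 1, not 3 — violated.
[7] k = 8 lies in [5, 12] — OK.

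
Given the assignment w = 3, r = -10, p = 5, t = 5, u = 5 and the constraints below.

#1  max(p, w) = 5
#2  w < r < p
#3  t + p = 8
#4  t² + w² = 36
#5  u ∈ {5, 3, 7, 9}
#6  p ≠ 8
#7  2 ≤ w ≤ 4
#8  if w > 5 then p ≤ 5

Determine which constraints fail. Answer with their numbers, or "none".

#1 max(5, 3) = 5 — satisfied.
#2 values 3, -10, 5; w = 3 is not < r = -10 — violated.
#3 t + p = 5 + 5 = 10, not 8 — violated.
#4 t² + w² = 5² + 3² = 25 + 9 = 34, not 36 — violated.
#5 u = 5 is in {5, 3, 7, 9} — satisfied.
#6 p = 5, and 5 ≠ 8 — satisfied.
#7 w = 3 lies in [2, 4] — satisfied.
#8 w = 3, not > 5; antecedent false, conditional vacuously true — satisfied.

Constraints 2, 3, 4 are violated.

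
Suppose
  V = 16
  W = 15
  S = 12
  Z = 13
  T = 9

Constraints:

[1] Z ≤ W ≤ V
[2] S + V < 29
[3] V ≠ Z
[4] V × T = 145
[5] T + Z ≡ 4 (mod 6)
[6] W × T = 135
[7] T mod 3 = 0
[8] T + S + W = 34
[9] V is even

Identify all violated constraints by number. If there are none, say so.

No — constraints 4 and 8 are not satisfied.

[1] values 13 ≤ 15 ≤ 16  yes
[2] S + V = 12 + 16 = 28; 28 < 29  yes
[3] V = 16, Z = 13; distinct  yes
[4] V × T = 16 × 9 = 144, not 145  no
[5] T + Z = 22; 22 mod 6 = 4  yes
[6] W × T = 15 × 9 = 135  yes
[7] 9 mod 3 = 0  yes
[8] T + S + W = 9 + 12 + 15 = 36, not 34  no
[9] V = 16 is even  yes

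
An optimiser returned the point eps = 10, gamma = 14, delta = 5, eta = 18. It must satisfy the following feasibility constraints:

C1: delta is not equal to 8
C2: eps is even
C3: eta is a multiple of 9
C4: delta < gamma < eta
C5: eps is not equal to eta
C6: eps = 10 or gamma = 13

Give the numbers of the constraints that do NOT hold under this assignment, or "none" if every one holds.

C1: delta = 5, and 5 ≠ 8  ✔
C2: eps = 10 is even  ✔
C3: 18 / 9 = 2, so 9 divides 18  ✔
C4: values 5 < 14 < 18  ✔
C5: eps = 10, eta = 18; distinct  ✔
C6: eps = 10 = 10 (first disjunct)  ✔

No violations.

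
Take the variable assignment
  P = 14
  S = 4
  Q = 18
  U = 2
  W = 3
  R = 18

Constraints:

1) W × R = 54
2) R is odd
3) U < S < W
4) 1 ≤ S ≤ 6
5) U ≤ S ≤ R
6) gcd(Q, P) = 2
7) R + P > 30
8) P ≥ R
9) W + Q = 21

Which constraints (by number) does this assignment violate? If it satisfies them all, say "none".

No — constraints 2, 3, 8 are not satisfied.

1) W × R = 3 × 18 = 54  true
2) R = 18 is even  false
3) values 2, 4, 3; S = 4 is not < W = 3  false
4) S = 4 lies in [1, 6]  true
5) values 2 ≤ 4 ≤ 18  true
6) gcd(18, 14) = 2  true
7) R + P = 18 + 14 = 32; 32 > 30  true
8) P = 14, R = 18; 14 < 18 (want ≥)  false
9) W + Q = 3 + 18 = 21  true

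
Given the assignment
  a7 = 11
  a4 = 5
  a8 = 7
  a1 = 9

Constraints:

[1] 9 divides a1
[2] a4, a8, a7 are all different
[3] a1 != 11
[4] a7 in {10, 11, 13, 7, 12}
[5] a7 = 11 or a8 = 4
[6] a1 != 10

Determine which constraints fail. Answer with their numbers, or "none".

[1] 9 / 9 = 1, so 9 divides 9  ✓
[2] values 5, 7, 11 are pairwise distinct  ✓
[3] a1 = 9, and 9 ≠ 11  ✓
[4] a7 = 11 is in {10, 11, 13, 7, 12}  ✓
[5] a7 = 11 = 11 (first disjunct)  ✓
[6] a1 = 9, and 9 ≠ 10  ✓

No violations.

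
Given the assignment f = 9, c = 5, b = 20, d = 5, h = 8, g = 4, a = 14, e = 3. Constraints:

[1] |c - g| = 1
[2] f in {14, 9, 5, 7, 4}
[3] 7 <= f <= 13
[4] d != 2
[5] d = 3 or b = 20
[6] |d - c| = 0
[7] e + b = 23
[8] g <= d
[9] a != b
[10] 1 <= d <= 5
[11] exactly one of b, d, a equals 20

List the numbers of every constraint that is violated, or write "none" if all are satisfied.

All constraints are satisfied.

[1] |5 - 4| = 1 — satisfied.
[2] f = 9 is in {14, 9, 5, 7, 4} — satisfied.
[3] f = 9 lies in [7, 13] — satisfied.
[4] d = 5, and 5 ≠ 2 — satisfied.
[5] d = 5 ≠ 3, but b = 20 = 20 (second disjunct) — satisfied.
[6] |5 - 5| = 0 — satisfied.
[7] e + b = 3 + 20 = 23 — satisfied.
[8] g = 4, d = 5; 4 ≤ 5 — satisfied.
[9] a = 14, b = 20; distinct — satisfied.
[10] d = 5 lies in [1, 5] — satisfied.
[11] b=20, d=5, a=14; 1 of them equals 20 — satisfied.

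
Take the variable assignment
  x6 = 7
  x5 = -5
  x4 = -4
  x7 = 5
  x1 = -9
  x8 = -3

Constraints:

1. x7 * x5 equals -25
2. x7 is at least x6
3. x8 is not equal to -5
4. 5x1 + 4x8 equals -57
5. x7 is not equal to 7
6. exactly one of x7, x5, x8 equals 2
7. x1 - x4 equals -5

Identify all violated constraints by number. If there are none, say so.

1. x7 * x5 = 5 * (-5) = -25  ✓
2. x7 = 5, x6 = 7; 5 < 7 (want ≥)  ✗
3. x8 = -3, and -3 ≠ -5  ✓
4. 5x1 + 4x8 = 5(-9) + 4(-3) = -57  ✓
5. x7 = 5, and 5 ≠ 7  ✓
6. x7=5, x5=-5, x8=-3; 0 of them equal 2, not exactly one  ✗
7. x1 - x4 = -9 - (-4) = -5  ✓

Constraints 2, 6 do not hold.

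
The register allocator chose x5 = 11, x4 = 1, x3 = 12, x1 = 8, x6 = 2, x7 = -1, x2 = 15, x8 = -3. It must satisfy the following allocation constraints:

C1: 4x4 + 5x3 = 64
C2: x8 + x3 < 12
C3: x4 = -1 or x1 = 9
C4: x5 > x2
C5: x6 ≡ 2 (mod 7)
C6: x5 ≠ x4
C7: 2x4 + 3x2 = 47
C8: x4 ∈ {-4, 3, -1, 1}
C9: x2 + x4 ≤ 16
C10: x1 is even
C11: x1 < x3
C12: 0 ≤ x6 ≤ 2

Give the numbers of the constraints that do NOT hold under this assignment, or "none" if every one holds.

Constraints 3 and 4 do not hold.

C1: 4x4 + 5x3 = 4(1) + 5(12) = 64 — satisfied.
C2: x8 + x3 = -3 + 12 = 9; 9 < 12 — satisfied.
C3: x4 = 1 ≠ -1 and x1 = 8 ≠ 9; both disjuncts false — violated.
C4: x5 = 11, x2 = 15; 11 ≤ 15 (want >) — violated.
C5: 2 mod 7 = 2 — satisfied.
C6: x5 = 11, x4 = 1; distinct — satisfied.
C7: 2x4 + 3x2 = 2(1) + 3(15) = 47 — satisfied.
C8: x4 = 1 is in {-4, 3, -1, 1} — satisfied.
C9: x2 + x4 = 15 + 1 = 16; 16 ≤ 16 — satisfied.
C10: x1 = 8 is even — satisfied.
C11: x1 = 8, x3 = 12; 8 < 12 — satisfied.
C12: x6 = 2 lies in [0, 2] — satisfied.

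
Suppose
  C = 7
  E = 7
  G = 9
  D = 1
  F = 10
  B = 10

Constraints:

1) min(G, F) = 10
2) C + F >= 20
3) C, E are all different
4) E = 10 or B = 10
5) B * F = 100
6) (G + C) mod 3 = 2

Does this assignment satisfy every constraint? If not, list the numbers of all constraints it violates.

Constraints 1, 2, 3, and 6 do not hold.

1) min(9, 10) = 9, not 10  FAIL
2) C + F = 7 + 10 = 17; 17 < 20, bound 20 not met  FAIL
3) C = E = 7, not all different  FAIL
4) E = 7 ≠ 10, but B = 10 = 10 (second disjunct)  OK
5) B * F = 10 * 10 = 100  OK
6) G + C = 16; 16 mod 3 = 1, not 2  FAIL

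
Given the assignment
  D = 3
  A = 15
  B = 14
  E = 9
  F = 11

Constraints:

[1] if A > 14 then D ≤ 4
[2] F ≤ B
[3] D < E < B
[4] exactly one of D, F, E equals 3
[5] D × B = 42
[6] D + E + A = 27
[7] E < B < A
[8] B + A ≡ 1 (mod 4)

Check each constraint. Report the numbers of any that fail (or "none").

[1] A = 15 > 14, so we need D ≤ 4; D = 3 ≤ 4 — holds.
[2] F = 11, B = 14; 11 ≤ 14 — holds.
[3] values 3 < 9 < 14 — holds.
[4] D=3, F=11, E=9; 1 of them equals 3 — holds.
[5] D × B = 3 × 14 = 42 — holds.
[6] D + E + A = 3 + 9 + 15 = 27 — holds.
[7] values 9 < 14 < 15 — holds.
[8] B + A = 29; 29 mod 4 = 1 — holds.

The assignment satisfies every constraint.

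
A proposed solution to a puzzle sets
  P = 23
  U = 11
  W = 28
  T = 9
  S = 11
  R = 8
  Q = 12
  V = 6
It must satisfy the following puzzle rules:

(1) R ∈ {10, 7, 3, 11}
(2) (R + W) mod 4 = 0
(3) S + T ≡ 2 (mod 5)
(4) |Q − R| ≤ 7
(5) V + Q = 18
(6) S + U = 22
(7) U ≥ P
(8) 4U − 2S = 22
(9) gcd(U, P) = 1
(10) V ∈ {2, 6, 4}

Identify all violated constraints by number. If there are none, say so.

The assignment fails constraints 1, 3, and 7.

(1) R = 8 is not in {10, 7, 3, 11}  ✘
(2) R + W = 36; 36 mod 4 = 0  ✔
(3) S + T = 20; 20 mod 5 = 0, not 2  ✘
(4) |12 − 8| = 4; 4 ≤ 7  ✔
(5) V + Q = 6 + 12 = 18  ✔
(6) S + U = 11 + 11 = 22  ✔
(7) U = 11, P = 23; 11 < 23 (want ≥)  ✘
(8) 4U − 2S = 4(11) − 2(11) = 22  ✔
(9) gcd(11, 23) = 1  ✔
(10) V = 6 is in {2, 6, 4}  ✔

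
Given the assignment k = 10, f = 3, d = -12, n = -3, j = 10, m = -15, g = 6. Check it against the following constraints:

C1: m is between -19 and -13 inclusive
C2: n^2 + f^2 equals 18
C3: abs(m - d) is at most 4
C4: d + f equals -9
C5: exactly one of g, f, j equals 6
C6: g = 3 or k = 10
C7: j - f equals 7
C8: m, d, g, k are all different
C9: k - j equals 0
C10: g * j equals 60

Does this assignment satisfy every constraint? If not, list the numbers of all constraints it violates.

None — every constraint holds.

C1: m = -15 lies in [-19, -13]  yes
C2: n^2 + f^2 = (-3)^2 + 3^2 = 9 + 9 = 18  yes
C3: abs(-15 - (-12)) = 3; 3 ≤ 4  yes
C4: d + f = -12 + 3 = -9  yes
C5: g=6, f=3, j=10; 1 of them equals 6  yes
C6: g = 6 ≠ 3, but k = 10 = 10 (second disjunct)  yes
C7: j - f = 10 - 3 = 7  yes
C8: values -15, -12, 6, 10 are pairwise distinct  yes
C9: k - j = 10 - 10 = 0  yes
C10: g * j = 6 * 10 = 60  yes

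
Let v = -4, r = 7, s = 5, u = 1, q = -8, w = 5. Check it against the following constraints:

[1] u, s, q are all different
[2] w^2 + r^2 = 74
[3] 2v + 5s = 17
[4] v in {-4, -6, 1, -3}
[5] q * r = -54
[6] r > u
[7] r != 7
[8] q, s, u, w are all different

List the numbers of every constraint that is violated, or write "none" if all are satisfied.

[1] values 1, 5, -8 are pairwise distinct — holds.
[2] w^2 + r^2 = 5^2 + 7^2 = 25 + 49 = 74 — holds.
[3] 2v + 5s = 2(-4) + 5(5) = 17 — holds.
[4] v = -4 is in {-4, -6, 1, -3} — holds.
[5] q * r = -8 * 7 = -56, not -54 — does not hold.
[6] r = 7, u = 1; 7 > 1 — holds.
[7] r = 7, but 7 is required to differ — does not hold.
[8] s = w = 5, not all different — does not hold.

Constraints 5, 7, 8 do not hold.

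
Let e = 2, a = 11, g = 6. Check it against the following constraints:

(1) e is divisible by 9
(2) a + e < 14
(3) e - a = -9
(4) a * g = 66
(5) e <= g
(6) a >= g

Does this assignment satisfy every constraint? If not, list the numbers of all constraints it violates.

The assignment fails constraint 1.

(1) 2 = 9*0 + 2, so 9 does not divide 2 — violated.
(2) a + e = 11 + 2 = 13; 13 < 14 — satisfied.
(3) e - a = 2 - 11 = -9 — satisfied.
(4) a * g = 11 * 6 = 66 — satisfied.
(5) e = 2, g = 6; 2 ≤ 6 — satisfied.
(6) a = 11, g = 6; 11 ≥ 6 — satisfied.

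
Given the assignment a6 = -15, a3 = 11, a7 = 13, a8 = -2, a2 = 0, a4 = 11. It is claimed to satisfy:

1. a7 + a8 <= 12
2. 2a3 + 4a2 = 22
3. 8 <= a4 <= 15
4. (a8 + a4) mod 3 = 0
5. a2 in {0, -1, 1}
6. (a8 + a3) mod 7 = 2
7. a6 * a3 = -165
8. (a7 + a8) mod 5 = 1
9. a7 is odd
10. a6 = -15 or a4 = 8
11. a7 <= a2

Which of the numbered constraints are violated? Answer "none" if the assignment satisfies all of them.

No — constraint 11 is not satisfied.

1. a7 + a8 = 13 + (-2) = 11; 11 ≤ 12  holds
2. 2a3 + 4a2 = 2(11) + 4(0) = 22  holds
3. a4 = 11 lies in [8, 15]  holds
4. a8 + a4 = 9; 9 mod 3 = 0  holds
5. a2 = 0 is in {0, -1, 1}  holds
6. a8 + a3 = 9; 9 mod 7 = 2  holds
7. a6 * a3 = -15 * 11 = -165  holds
8. a7 + a8 = 11; 11 mod 5 = 1  holds
9. a7 = 13 is odd  holds
10. a6 = -15 = -15 (first disjunct)  holds
11. a7 = 13, a2 = 0; 13 > 0 (want ≤)  fails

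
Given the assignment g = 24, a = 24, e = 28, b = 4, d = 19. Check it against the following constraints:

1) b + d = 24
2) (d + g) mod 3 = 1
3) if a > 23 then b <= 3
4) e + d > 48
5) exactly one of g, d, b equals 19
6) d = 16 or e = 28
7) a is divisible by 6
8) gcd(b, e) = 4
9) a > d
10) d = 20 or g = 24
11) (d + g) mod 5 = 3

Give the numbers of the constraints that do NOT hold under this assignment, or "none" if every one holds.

1) b + d = 4 + 19 = 23, not 24  ✘
2) d + g = 43; 43 mod 3 = 1  ✔
3) a = 24 > 23, so we need b ≤ 3; but b = 4 > 3  ✘
4) e + d = 28 + 19 = 47; 47 ≤ 48, bound 48 not met  ✘
5) g=24, d=19, b=4; 1 of them equals 19  ✔
6) d = 19 ≠ 16, but e = 28 = 28 (second disjunct)  ✔
7) 24 / 6 = 4, so 6 divides 24  ✔
8) gcd(4, 28) = 4  ✔
9) a = 24, d = 19; 24 > 19  ✔
10) d = 19 ≠ 20, but g = 24 = 24 (second disjunct)  ✔
11) d + g = 43; 43 mod 5 = 3  ✔

Constraints 1, 3, and 4 are violated.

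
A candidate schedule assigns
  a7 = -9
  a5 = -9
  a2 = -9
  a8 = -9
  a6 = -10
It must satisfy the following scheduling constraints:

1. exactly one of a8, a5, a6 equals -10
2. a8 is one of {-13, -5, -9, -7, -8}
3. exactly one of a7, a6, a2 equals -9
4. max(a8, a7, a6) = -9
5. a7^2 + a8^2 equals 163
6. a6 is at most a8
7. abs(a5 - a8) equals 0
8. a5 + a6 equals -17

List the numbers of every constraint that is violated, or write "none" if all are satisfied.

1. a8=-9, a5=-9, a6=-10; 1 of them equals -10 — OK.
2. a8 = -9 is in {-13, -5, -9, -7, -8} — OK.
3. a7=-9, a6=-10, a2=-9; 2 of them equal -9, not exactly one — violated.
4. max(-9, -9, -10) = -9 — OK.
5. a7^2 + a8^2 = (-9)^2 + (-9)^2 = 81 + 81 = 162, not 163 — violated.
6. a6 = -10, a8 = -9; -10 ≤ -9 — OK.
7. abs(-9 - (-9)) = 0 — OK.
8. a5 + a6 = -9 + (-10) = -19, not -17 — violated.

The assignment fails constraints 3, 5, and 8.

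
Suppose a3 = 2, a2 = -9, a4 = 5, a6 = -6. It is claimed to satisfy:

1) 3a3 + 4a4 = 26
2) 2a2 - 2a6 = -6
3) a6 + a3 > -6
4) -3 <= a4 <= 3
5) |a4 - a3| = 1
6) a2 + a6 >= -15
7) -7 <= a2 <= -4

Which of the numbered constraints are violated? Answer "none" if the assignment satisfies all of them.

Constraints 4, 5, 7 do not hold.

1) 3a3 + 4a4 = 3(2) + 4(5) = 26 — holds.
2) 2a2 - 2a6 = 2(-9) - 2(-6) = -6 — holds.
3) a6 + a3 = -6 + 2 = -4; -4 > -6 — holds.
4) a4 = 5 is outside [-3, 3] — fails.
5) |5 - 2| = 3, not 1 — fails.
6) a2 + a6 = -9 + (-6) = -15; -15 ≥ -15 — holds.
7) a2 = -9 is outside [-7, -4] — fails.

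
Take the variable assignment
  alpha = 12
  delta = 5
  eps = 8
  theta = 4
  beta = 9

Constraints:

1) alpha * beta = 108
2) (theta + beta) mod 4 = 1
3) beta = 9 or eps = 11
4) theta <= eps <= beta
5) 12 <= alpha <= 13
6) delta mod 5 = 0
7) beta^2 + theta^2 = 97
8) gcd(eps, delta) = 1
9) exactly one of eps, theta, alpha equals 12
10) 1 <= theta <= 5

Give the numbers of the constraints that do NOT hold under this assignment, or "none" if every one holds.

1) alpha * beta = 12 * 9 = 108 — OK.
2) theta + beta = 13; 13 mod 4 = 1 — OK.
3) beta = 9 = 9 (first disjunct) — OK.
4) values 4 <= 8 <= 9 — OK.
5) alpha = 12 lies in [12, 13] — OK.
6) 5 mod 5 = 0 — OK.
7) beta^2 + theta^2 = 9^2 + 4^2 = 81 + 16 = 97 — OK.
8) gcd(8, 5) = 1 — OK.
9) eps=8, theta=4, alpha=12; 1 of them equals 12 — OK.
10) theta = 4 lies in [1, 5] — OK.

Yes — all constraints hold.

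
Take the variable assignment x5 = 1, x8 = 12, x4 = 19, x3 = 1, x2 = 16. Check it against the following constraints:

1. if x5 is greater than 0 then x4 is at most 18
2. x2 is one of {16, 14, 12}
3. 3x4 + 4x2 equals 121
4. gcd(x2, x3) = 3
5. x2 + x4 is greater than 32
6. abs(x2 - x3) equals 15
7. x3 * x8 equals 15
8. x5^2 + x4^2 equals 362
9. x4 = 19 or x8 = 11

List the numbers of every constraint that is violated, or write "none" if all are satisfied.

1. x5 = 1 > 0, so we need x4 ≤ 18; but x4 = 19 > 18 — violated.
2. x2 = 16 is in {16, 14, 12} — OK.
3. 3x4 + 4x2 = 3(19) + 4(16) = 121 — OK.
4. gcd(16, 1) = 1, not 3 — violated.
5. x2 + x4 = 16 + 19 = 35; 35 > 32 — OK.
6. abs(16 - 1) = 15 — OK.
7. x3 * x8 = 1 * 12 = 12, not 15 — violated.
8. x5^2 + x4^2 = 1^2 + 19^2 = 1 + 361 = 362 — OK.
9. x4 = 19 = 19 (first disjunct) — OK.

Constraints 1, 4, 7 are violated.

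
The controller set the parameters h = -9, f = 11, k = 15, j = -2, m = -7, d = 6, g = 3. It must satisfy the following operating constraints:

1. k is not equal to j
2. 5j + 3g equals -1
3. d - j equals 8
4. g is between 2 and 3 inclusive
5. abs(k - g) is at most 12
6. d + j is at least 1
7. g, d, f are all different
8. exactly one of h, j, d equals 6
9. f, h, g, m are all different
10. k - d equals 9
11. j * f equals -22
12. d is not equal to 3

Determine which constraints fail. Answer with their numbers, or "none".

1. k = 15, j = -2; distinct  OK
2. 5j + 3g = 5(-2) + 3(3) = -1  OK
3. d - j = 6 - (-2) = 8  OK
4. g = 3 lies in [2, 3]  OK
5. abs(15 - 3) = 12; 12 ≤ 12  OK
6. d + j = 6 + (-2) = 4; 4 ≥ 1  OK
7. values 3, 6, 11 are pairwise distinct  OK
8. h=-9, j=-2, d=6; 1 of them equals 6  OK
9. values 11, -9, 3, -7 are pairwise distinct  OK
10. k - d = 15 - 6 = 9  OK
11. j * f = -2 * 11 = -22  OK
12. d = 6, and 6 ≠ 3  OK

None — every constraint holds.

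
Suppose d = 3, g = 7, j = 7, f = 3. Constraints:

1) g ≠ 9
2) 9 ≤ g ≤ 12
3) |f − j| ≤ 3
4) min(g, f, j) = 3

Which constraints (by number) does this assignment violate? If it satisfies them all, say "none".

The assignment fails constraints 2 and 3.

1) g = 7, and 7 ≠ 9  yes
2) g = 7 is outside [9, 12]  no
3) |3 − 7| = 4; 4 > 3, exceeds bound 3  no
4) min(7, 3, 7) = 3  yes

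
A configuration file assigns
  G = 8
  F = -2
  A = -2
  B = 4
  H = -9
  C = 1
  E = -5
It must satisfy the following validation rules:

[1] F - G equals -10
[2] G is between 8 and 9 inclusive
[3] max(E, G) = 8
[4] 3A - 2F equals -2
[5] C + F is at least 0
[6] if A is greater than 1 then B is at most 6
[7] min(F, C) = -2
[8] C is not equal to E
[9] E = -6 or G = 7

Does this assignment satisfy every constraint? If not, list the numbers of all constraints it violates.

No — constraints 5, 9 are not satisfied.

[1] F - G = -2 - 8 = -10 — satisfied.
[2] G = 8 lies in [8, 9] — satisfied.
[3] max(-5, 8) = 8 — satisfied.
[4] 3A - 2F = 3(-2) - 2(-2) = -2 — satisfied.
[5] C + F = 1 + (-2) = -1; -1 < 0, bound 0 not met — violated.
[6] A = -2, not > 1; antecedent false, conditional vacuously true — satisfied.
[7] min(-2, 1) = -2 — satisfied.
[8] C = 1, E = -5; distinct — satisfied.
[9] E = -5 ≠ -6 and G = 8 ≠ 7; both disjuncts false — violated.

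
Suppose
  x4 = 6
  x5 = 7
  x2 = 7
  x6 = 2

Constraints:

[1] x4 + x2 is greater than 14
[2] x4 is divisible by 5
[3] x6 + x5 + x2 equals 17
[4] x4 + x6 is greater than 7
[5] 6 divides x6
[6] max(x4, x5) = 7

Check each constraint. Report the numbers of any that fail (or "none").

Constraints 1, 2, 3, and 5 do not hold.

[1] x4 + x2 = 6 + 7 = 13; 13 ≤ 14, bound 14 not met — fails.
[2] 6 = 5*1 + 1, so 5 does not divide 6 — fails.
[3] x6 + x5 + x2 = 2 + 7 + 7 = 16, not 17 — fails.
[4] x4 + x6 = 6 + 2 = 8; 8 > 7 — holds.
[5] 2 = 6*0 + 2, so 6 does not divide 2 — fails.
[6] max(6, 7) = 7 — holds.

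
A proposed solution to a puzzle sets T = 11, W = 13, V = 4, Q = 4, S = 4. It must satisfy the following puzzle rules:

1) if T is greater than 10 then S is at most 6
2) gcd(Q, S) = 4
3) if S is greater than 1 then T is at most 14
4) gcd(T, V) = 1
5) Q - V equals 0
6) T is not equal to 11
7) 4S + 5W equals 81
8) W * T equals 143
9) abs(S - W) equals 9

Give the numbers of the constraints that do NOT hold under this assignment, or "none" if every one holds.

Constraint 6 does not hold.

1) T = 11 > 10, so we need S ≤ 6; S = 4 ≤ 6 — holds.
2) gcd(4, 4) = 4 — holds.
3) S = 4 > 1, so we need T ≤ 14; T = 11 ≤ 14 — holds.
4) gcd(11, 4) = 1 — holds.
5) Q - V = 4 - 4 = 0 — holds.
6) T = 11, but 11 is required to differ — does not hold.
7) 4S + 5W = 4(4) + 5(13) = 81 — holds.
8) W * T = 13 * 11 = 143 — holds.
9) abs(4 - 13) = 9 — holds.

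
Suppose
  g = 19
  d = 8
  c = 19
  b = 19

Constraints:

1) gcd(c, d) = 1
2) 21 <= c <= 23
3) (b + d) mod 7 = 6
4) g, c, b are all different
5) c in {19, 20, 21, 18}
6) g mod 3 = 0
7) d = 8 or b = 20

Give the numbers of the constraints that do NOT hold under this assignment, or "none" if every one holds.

Constraints 2, 4, 6 do not hold.

1) gcd(19, 8) = 1 — holds.
2) c = 19 is outside [21, 23] — fails.
3) b + d = 27; 27 mod 7 = 6 — holds.
4) g = c = 19, not all different — fails.
5) c = 19 is in {19, 20, 21, 18} — holds.
6) 19 mod 3 = 1, not 0 — fails.
7) d = 8 = 8 (first disjunct) — holds.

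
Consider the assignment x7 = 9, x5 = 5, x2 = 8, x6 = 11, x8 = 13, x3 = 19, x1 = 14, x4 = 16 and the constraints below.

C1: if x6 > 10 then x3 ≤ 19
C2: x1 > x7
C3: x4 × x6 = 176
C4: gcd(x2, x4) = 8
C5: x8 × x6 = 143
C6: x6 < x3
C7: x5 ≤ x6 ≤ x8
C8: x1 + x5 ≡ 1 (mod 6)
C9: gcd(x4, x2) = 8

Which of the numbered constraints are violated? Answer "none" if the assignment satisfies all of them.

Yes — all constraints hold.

C1: x6 = 11 > 10, so we need x3 ≤ 19; x3 = 19 ≤ 19  true
C2: x1 = 14, x7 = 9; 14 > 9  true
C3: x4 × x6 = 16 × 11 = 176  true
C4: gcd(8, 16) = 8  true
C5: x8 × x6 = 13 × 11 = 143  true
C6: x6 = 11, x3 = 19; 11 < 19  true
C7: values 5 ≤ 11 ≤ 13  true
C8: x1 + x5 = 19; 19 mod 6 = 1  true
C9: gcd(16, 8) = 8  true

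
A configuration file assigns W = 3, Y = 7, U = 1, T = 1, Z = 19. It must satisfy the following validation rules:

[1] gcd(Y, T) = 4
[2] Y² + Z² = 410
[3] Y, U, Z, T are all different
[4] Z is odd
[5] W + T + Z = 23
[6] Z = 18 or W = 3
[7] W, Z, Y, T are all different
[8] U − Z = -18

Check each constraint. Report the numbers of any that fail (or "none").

Violated: 1 and 3.

[1] gcd(7, 1) = 1, not 4  FAIL
[2] Y² + Z² = 7² + 19² = 49 + 361 = 410  OK
[3] U = T = 1, not all different  FAIL
[4] Z = 19 is odd  OK
[5] W + T + Z = 3 + 1 + 19 = 23  OK
[6] Z = 19 ≠ 18, but W = 3 = 3 (second disjunct)  OK
[7] values 3, 19, 7, 1 are pairwise distinct  OK
[8] U − Z = 1 − 19 = -18  OK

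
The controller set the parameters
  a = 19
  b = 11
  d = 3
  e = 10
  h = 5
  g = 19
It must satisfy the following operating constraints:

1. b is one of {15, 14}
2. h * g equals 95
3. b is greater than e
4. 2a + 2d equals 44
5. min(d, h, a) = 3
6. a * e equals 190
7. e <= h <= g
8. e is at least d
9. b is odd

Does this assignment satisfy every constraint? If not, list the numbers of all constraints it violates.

The assignment fails constraints 1 and 7.

1. b = 11 is not in {15, 14} — fails.
2. h * g = 5 * 19 = 95 — holds.
3. b = 11, e = 10; 11 > 10 — holds.
4. 2a + 2d = 2(19) + 2(3) = 44 — holds.
5. min(3, 5, 19) = 3 — holds.
6. a * e = 19 * 10 = 190 — holds.
7. values 10, 5, 19; e = 10 is not <= h = 5 — fails.
8. e = 10, d = 3; 10 ≥ 3 — holds.
9. b = 11 is odd — holds.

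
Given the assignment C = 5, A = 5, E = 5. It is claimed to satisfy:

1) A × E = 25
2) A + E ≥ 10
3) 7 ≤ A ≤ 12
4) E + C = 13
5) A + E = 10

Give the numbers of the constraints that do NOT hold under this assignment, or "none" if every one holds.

1) A × E = 5 × 5 = 25 — satisfied.
2) A + E = 5 + 5 = 10; 10 ≥ 10 — satisfied.
3) A = 5 is outside [7, 12] — violated.
4) E + C = 5 + 5 = 10, not 13 — violated.
5) A + E = 5 + 5 = 10 — satisfied.

Constraints 3, 4 are violated.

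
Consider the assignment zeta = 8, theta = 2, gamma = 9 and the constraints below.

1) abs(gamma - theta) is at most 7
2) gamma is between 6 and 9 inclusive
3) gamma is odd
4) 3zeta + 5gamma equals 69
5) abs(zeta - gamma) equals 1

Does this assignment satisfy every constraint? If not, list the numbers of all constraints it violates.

1) abs(9 - 2) = 7; 7 ≤ 7 — holds.
2) gamma = 9 lies in [6, 9] — holds.
3) gamma = 9 is odd — holds.
4) 3zeta + 5gamma = 3(8) + 5(9) = 69 — holds.
5) abs(8 - 9) = 1 — holds.

Yes — all constraints hold.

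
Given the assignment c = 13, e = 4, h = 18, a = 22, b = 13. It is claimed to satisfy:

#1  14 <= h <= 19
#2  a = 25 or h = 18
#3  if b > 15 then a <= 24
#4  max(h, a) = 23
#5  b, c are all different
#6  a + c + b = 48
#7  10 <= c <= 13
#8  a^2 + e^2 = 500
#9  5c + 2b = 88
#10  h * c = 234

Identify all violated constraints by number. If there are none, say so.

#1 h = 18 lies in [14, 19] — OK.
#2 a = 22 ≠ 25, but h = 18 = 18 (second disjunct) — OK.
#3 b = 13, not > 15; antecedent false, conditional vacuously true — OK.
#4 max(18, 22) = 22, not 23 — violated.
#5 b = c = 13, not all different — violated.
#6 a + c + b = 22 + 13 + 13 = 48 — OK.
#7 c = 13 lies in [10, 13] — OK.
#8 a^2 + e^2 = 22^2 + 4^2 = 484 + 16 = 500 — OK.
#9 5c + 2b = 5(13) + 2(13) = 91, not 88 — violated.
#10 h * c = 18 * 13 = 234 — OK.

Constraints 4, 5, 9 do not hold.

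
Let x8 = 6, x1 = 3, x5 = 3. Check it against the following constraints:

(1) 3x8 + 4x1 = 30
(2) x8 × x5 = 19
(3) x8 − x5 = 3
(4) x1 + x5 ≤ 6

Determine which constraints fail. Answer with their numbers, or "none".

(1) 3x8 + 4x1 = 3(6) + 4(3) = 30  ✓
(2) x8 × x5 = 6 × 3 = 18, not 19  ✗
(3) x8 − x5 = 6 − 3 = 3  ✓
(4) x1 + x5 = 3 + 3 = 6; 6 ≤ 6  ✓

The assignment fails constraint 2.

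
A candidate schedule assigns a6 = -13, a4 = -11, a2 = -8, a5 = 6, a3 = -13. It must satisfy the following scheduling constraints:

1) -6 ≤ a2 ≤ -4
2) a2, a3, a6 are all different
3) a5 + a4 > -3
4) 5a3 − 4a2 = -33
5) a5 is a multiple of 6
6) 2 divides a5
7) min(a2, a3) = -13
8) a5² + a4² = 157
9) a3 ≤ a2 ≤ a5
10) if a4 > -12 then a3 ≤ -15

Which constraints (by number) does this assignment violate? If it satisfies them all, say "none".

1) a2 = -8 is outside [-6, -4]  ✘
2) a3 = a6 = -13, not all different  ✘
3) a5 + a4 = 6 + (-11) = -5; -5 ≤ -3, bound -3 not met  ✘
4) 5a3 − 4a2 = 5(-13) − 4(-8) = -33  ✔
5) 6 / 6 = 1, so 6 divides 6  ✔
6) 6 / 2 = 3, so 2 divides 6  ✔
7) min(-8, -13) = -13  ✔
8) a5² + a4² = 6² + (-11)² = 36 + 121 = 157  ✔
9) values -13 ≤ -8 ≤ 6  ✔
10) a4 = -11 > -12, so we need a3 ≤ -15; but a3 = -13 > -15  ✘

Constraints 1, 2, 3, 10 do not hold.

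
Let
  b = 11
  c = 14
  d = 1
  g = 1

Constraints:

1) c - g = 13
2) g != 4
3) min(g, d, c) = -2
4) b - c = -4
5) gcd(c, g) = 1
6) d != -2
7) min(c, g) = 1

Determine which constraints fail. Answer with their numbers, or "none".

1) c - g = 14 - 1 = 13 — holds.
2) g = 1, and 1 ≠ 4 — holds.
3) min(1, 1, 14) = 1, not -2 — fails.
4) b - c = 11 - 14 = -3, not -4 — fails.
5) gcd(14, 1) = 1 — holds.
6) d = 1, and 1 ≠ -2 — holds.
7) min(14, 1) = 1 — holds.

The assignment fails constraints 3 and 4.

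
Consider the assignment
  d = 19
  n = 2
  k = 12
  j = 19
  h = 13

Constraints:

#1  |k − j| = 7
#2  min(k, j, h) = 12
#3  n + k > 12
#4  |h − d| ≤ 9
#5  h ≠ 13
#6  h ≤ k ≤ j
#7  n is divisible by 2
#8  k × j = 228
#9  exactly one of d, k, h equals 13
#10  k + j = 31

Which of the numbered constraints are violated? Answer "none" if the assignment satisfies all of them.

#1 |12 − 19| = 7 — holds.
#2 min(12, 19, 13) = 12 — holds.
#3 n + k = 2 + 12 = 14; 14 > 12 — holds.
#4 |13 − 19| = 6; 6 ≤ 9 — holds.
#5 h = 13, but 13 is required to differ — does not hold.
#6 values 13, 12, 19; h = 13 is not ≤ k = 12 — does not hold.
#7 2 / 2 = 1, so 2 divides 2 — holds.
#8 k × j = 12 × 19 = 228 — holds.
#9 d=19, k=12, h=13; 1 of them equals 13 — holds.
#10 k + j = 12 + 19 = 31 — holds.

Constraints 5 and 6 are violated.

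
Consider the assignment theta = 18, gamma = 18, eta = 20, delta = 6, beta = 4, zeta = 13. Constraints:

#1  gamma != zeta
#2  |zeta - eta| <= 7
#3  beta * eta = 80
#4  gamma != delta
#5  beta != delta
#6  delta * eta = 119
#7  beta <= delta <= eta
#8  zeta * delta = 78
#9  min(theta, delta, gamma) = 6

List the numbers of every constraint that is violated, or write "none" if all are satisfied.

#1 gamma = 18, zeta = 13; distinct — satisfied.
#2 |13 - 20| = 7; 7 ≤ 7 — satisfied.
#3 beta * eta = 4 * 20 = 80 — satisfied.
#4 gamma = 18, delta = 6; distinct — satisfied.
#5 beta = 4, delta = 6; distinct — satisfied.
#6 delta * eta = 6 * 20 = 120, not 119 — violated.
#7 values 4 <= 6 <= 20 — satisfied.
#8 zeta * delta = 13 * 6 = 78 — satisfied.
#9 min(18, 6, 18) = 6 — satisfied.

The assignment fails constraint 6.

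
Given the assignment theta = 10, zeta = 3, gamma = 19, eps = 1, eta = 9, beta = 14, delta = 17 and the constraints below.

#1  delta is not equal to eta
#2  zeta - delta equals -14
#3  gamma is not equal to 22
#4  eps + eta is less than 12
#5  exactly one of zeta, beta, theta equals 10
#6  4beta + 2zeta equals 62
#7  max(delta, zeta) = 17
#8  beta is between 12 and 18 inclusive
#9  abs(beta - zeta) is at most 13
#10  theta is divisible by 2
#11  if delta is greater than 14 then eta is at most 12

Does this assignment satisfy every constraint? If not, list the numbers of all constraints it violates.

The assignment satisfies every constraint.

#1 delta = 17, eta = 9; distinct  ✔
#2 zeta - delta = 3 - 17 = -14  ✔
#3 gamma = 19, and 19 ≠ 22  ✔
#4 eps + eta = 1 + 9 = 10; 10 < 12  ✔
#5 zeta=3, beta=14, theta=10; 1 of them equals 10  ✔
#6 4beta + 2zeta = 4(14) + 2(3) = 62  ✔
#7 max(17, 3) = 17  ✔
#8 beta = 14 lies in [12, 18]  ✔
#9 abs(14 - 3) = 11; 11 ≤ 13  ✔
#10 10 / 2 = 5, so 2 divides 10  ✔
#11 delta = 17 > 14, so we need eta ≤ 12; eta = 9 ≤ 12  ✔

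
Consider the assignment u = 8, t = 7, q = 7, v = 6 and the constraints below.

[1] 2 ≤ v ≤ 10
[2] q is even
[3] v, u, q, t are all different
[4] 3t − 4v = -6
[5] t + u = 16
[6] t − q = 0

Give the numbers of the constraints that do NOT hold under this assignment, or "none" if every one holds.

[1] v = 6 lies in [2, 10]  yes
[2] q = 7 is odd  no
[3] q = t = 7, not all different  no
[4] 3t − 4v = 3(7) − 4(6) = -3, not -6  no
[5] t + u = 7 + 8 = 15, not 16  no
[6] t − q = 7 − 7 = 0  yes

No — constraints 2, 3, 4, and 5 are not satisfied.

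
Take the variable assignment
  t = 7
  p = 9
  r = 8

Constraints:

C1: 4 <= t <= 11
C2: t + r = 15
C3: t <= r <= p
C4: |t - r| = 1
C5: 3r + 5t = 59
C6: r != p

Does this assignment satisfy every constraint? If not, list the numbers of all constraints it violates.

The assignment satisfies every constraint.

C1: t = 7 lies in [4, 11]  true
C2: t + r = 7 + 8 = 15  true
C3: values 7 <= 8 <= 9  true
C4: |7 - 8| = 1  true
C5: 3r + 5t = 3(8) + 5(7) = 59  true
C6: r = 8, p = 9; distinct  true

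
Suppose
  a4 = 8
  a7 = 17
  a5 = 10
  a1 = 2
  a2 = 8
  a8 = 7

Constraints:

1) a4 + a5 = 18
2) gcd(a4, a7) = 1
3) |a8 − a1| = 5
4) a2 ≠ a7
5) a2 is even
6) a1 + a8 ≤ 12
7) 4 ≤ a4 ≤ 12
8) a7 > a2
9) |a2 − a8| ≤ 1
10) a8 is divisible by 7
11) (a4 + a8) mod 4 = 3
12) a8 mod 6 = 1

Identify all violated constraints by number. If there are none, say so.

Yes — all constraints hold.

1) a4 + a5 = 8 + 10 = 18  holds
2) gcd(8, 17) = 1  holds
3) |7 − 2| = 5  holds
4) a2 = 8, a7 = 17; distinct  holds
5) a2 = 8 is even  holds
6) a1 + a8 = 2 + 7 = 9; 9 ≤ 12  holds
7) a4 = 8 lies in [4, 12]  holds
8) a7 = 17, a2 = 8; 17 > 8  holds
9) |8 − 7| = 1; 1 ≤ 1  holds
10) 7 / 7 = 1, so 7 divides 7  holds
11) a4 + a8 = 15; 15 mod 4 = 3  holds
12) 7 mod 6 = 1  holds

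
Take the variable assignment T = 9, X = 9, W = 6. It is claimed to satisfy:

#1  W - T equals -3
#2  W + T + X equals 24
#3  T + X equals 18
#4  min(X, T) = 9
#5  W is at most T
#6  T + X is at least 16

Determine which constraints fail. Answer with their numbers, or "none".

#1 W - T = 6 - 9 = -3  yes
#2 W + T + X = 6 + 9 + 9 = 24  yes
#3 T + X = 9 + 9 = 18  yes
#4 min(9, 9) = 9  yes
#5 W = 6, T = 9; 6 ≤ 9  yes
#6 T + X = 9 + 9 = 18; 18 ≥ 16  yes

The assignment satisfies every constraint.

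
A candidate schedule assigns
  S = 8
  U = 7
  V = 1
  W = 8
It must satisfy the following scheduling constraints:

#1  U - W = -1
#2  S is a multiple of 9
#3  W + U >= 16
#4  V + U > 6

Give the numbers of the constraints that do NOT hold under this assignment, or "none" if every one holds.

#1 U - W = 7 - 8 = -1  ✓
#2 8 = 9*0 + 8, so 9 does not divide 8  ✗
#3 W + U = 8 + 7 = 15; 15 < 16, bound 16 not met  ✗
#4 V + U = 1 + 7 = 8; 8 > 6  ✓

No — constraints 2 and 3 are not satisfied.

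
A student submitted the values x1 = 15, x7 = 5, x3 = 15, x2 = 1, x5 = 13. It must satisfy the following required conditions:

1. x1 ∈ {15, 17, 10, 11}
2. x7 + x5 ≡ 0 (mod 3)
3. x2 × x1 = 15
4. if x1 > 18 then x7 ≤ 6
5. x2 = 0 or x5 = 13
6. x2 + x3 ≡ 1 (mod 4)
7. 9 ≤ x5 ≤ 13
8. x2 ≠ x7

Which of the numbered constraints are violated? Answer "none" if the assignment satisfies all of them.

1. x1 = 15 is in {15, 17, 10, 11}  OK
2. x7 + x5 = 18; 18 mod 3 = 0  OK
3. x2 × x1 = 1 × 15 = 15  OK
4. x1 = 15, not > 18; antecedent false, conditional vacuously true  OK
5. x2 = 1 ≠ 0, but x5 = 13 = 13 (second disjunct)  OK
6. x2 + x3 = 16; 16 mod 4 = 0, not 1  FAIL
7. x5 = 13 lies in [9, 13]  OK
8. x2 = 1, x7 = 5; distinct  OK

No — constraint 6 is not satisfied.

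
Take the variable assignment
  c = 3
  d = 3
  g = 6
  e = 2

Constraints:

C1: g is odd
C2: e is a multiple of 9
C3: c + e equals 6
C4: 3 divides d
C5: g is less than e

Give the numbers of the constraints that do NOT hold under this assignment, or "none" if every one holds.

No — constraints 1, 2, 3, and 5 are not satisfied.

C1: g = 6 is even — violated.
C2: 2 = 9*0 + 2, so 9 does not divide 2 — violated.
C3: c + e = 3 + 2 = 5, not 6 — violated.
C4: 3 / 3 = 1, so 3 divides 3 — OK.
C5: g = 6, e = 2; 6 ≥ 2 (want <) — violated.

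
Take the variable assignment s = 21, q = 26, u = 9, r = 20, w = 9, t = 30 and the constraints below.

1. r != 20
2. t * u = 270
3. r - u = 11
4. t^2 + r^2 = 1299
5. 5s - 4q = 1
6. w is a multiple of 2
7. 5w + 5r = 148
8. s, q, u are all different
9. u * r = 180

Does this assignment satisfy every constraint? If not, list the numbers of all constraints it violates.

1. r = 20, but 20 is required to differ  no
2. t * u = 30 * 9 = 270  yes
3. r - u = 20 - 9 = 11  yes
4. t^2 + r^2 = 30^2 + 20^2 = 900 + 400 = 1300, not 1299  no
5. 5s - 4q = 5(21) - 4(26) = 1  yes
6. 9 = 2*4 + 1, so 2 does not divide 9  no
7. 5w + 5r = 5(9) + 5(20) = 145, not 148  no
8. values 21, 26, 9 are pairwise distinct  yes
9. u * r = 9 * 20 = 180  yes

Constraints 1, 4, 6, and 7 do not hold.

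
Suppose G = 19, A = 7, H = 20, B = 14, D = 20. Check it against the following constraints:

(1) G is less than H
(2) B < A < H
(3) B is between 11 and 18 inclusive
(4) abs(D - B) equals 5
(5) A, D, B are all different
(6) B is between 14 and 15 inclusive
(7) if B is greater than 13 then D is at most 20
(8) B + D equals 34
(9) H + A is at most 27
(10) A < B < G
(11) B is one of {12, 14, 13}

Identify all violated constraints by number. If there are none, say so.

(1) G = 19, H = 20; 19 < 20 — satisfied.
(2) values 14, 7, 20; B = 14 is not < A = 7 — violated.
(3) B = 14 lies in [11, 18] — satisfied.
(4) abs(20 - 14) = 6, not 5 — violated.
(5) values 7, 20, 14 are pairwise distinct — satisfied.
(6) B = 14 lies in [14, 15] — satisfied.
(7) B = 14 > 13, so we need D ≤ 20; D = 20 ≤ 20 — satisfied.
(8) B + D = 14 + 20 = 34 — satisfied.
(9) H + A = 20 + 7 = 27; 27 ≤ 27 — satisfied.
(10) values 7 < 14 < 19 — satisfied.
(11) B = 14 is in {12, 14, 13} — satisfied.

Constraints 2 and 4 are violated.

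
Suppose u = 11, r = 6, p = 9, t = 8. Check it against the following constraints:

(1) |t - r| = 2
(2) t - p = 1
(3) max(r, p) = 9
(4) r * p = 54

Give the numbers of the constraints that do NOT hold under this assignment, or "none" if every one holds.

(1) |8 - 6| = 2 — holds.
(2) t - p = 8 - 9 = -1, not 1 — fails.
(3) max(6, 9) = 9 — holds.
(4) r * p = 6 * 9 = 54 — holds.

Constraint 2 is violated.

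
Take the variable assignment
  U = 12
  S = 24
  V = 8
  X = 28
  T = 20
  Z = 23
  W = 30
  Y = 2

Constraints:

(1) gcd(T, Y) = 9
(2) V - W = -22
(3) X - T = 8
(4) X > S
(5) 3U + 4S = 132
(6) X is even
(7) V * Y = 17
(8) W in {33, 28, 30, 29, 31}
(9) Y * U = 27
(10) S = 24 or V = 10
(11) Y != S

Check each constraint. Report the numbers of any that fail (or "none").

(1) gcd(20, 2) = 2, not 9 — violated.
(2) V - W = 8 - 30 = -22 — OK.
(3) X - T = 28 - 20 = 8 — OK.
(4) X = 28, S = 24; 28 > 24 — OK.
(5) 3U + 4S = 3(12) + 4(24) = 132 — OK.
(6) X = 28 is even — OK.
(7) V * Y = 8 * 2 = 16, not 17 — violated.
(8) W = 30 is in {33, 28, 30, 29, 31} — OK.
(9) Y * U = 2 * 12 = 24, not 27 — violated.
(10) S = 24 = 24 (first disjunct) — OK.
(11) Y = 2, S = 24; distinct — OK.

No — constraints 1, 7, and 9 are not satisfied.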